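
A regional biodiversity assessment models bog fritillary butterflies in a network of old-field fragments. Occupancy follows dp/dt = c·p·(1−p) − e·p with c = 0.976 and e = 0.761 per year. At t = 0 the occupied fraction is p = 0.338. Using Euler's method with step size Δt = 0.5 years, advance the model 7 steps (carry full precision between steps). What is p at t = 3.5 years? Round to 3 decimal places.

0.260

Update rule: p ← p + [c·p·(1−p) − e·p]·Δt with Δt = 0.5.
step 1: Δp = -0.01942, p = 0.31858
step 2: Δp = -0.01528, p = 0.30330
step 3: Δp = -0.01229, p = 0.29101
step 4: Δp = -0.01004, p = 0.28097
step 5: Δp = -0.00832, p = 0.27265
step 6: Δp = -0.00697, p = 0.26568
step 7: Δp = -0.00589, p = 0.25980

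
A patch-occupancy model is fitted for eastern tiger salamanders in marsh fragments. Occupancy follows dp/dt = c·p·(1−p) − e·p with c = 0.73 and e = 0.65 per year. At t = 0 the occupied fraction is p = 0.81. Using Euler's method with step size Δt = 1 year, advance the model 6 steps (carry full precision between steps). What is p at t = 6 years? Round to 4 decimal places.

Update rule: p ← p + [c·p·(1−p) − e·p]·Δt with Δt = 1.
p: 0.81000 → 0.39585  (Δp = -0.41415)
p: 0.39585 → 0.31313  (Δp = -0.08272)
p: 0.31313 → 0.26660  (Δp = -0.04653)
p: 0.26660 → 0.23604  (Δp = -0.03056)
p: 0.23604 → 0.21425  (Δp = -0.02179)
p: 0.21425 → 0.19788  (Δp = -0.01637)

0.1979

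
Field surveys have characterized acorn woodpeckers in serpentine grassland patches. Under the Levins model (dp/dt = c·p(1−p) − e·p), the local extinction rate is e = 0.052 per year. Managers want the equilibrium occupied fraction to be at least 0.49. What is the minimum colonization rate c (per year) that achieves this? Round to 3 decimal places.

p* = 1 − e/c ≥ 0.49 requires e/c ≤ 0.5100, i.e. c ≥ e/0.5100.
c_min = 0.052/0.5100 = 0.1020.

0.102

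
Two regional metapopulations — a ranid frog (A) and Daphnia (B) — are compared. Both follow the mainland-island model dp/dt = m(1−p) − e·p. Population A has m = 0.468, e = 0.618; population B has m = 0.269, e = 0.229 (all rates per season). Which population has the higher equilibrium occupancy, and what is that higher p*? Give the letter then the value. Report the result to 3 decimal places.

B, 0.540

A: p*_A = m/(m+e) = 0.468/1.0860 = 0.4309.
B: p*_B = 0.269/0.4980 = 0.5402.
B is higher at 0.5402.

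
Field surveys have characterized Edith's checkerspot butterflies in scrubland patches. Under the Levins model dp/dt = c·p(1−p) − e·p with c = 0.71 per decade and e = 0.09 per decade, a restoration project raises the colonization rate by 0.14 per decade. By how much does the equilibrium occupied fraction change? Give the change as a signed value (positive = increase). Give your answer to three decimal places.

Before: p* = 1 − 0.09/0.71 = 0.8732.
After the change, c = 0.85, e = 0.09, so p* = 1 − 0.09/0.85 = 0.8941.
Δp* = 0.8941 − 0.8732 = +0.0209.

0.021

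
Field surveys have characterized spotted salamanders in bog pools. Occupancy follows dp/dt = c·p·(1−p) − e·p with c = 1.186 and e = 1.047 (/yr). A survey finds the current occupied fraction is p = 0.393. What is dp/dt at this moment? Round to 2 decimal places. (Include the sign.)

Colonization term: c·p·(1−p) = 1.186×0.393×0.6070 = 0.28292.
Extinction term: e·p = 0.41147.
dp/dt = 0.28292 − 0.41147 = -0.12855.

-0.13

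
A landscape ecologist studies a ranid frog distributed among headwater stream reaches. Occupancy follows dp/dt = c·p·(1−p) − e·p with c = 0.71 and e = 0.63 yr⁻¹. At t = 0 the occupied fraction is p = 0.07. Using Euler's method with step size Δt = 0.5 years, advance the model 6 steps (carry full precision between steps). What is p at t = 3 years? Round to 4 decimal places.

Update rule: p ← p + [c·p·(1−p) − e·p]·Δt with Δt = 0.5.
  1  |  dp/dt·Δt = +0.001060  |  p_1 = 0.071060
  2  |  dp/dt·Δt = +0.001050  |  p_2 = 0.072110
  3  |  dp/dt·Δt = +0.001038  |  p_3 = 0.073149
  4  |  dp/dt·Δt = +0.001026  |  p_4 = 0.074175
  5  |  dp/dt·Δt = +0.001014  |  p_5 = 0.075189
  6  |  dp/dt·Δt = +0.001001  |  p_6 = 0.076190

0.0762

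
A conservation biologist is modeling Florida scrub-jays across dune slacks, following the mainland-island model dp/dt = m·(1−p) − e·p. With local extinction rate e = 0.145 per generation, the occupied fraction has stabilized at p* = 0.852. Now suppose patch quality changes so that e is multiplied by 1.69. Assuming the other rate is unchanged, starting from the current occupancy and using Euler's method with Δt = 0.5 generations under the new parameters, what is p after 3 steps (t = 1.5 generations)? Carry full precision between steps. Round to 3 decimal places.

Balance m(1−p*) = e·p* gives m = e·p*/(1−p*) = 0.145×0.85200/0.14800 = 0.83473.
Starting from p₀ = 0.85200; update p ← p + (dp/dt)·Δt with the new parameters.
t = 0.5: p = 0.85200 + (-0.04262) = 0.80938
t = 1: p = 0.80938 + (-0.01961) = 0.78977
t = 1.5: p = 0.78977 + (-0.00902) = 0.78075

0.781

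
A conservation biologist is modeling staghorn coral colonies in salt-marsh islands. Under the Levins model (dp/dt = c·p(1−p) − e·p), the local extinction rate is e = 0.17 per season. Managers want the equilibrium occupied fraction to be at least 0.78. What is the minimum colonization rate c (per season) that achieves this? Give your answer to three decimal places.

0.773

p* = 1 − e/c ≥ 0.78 requires e/c ≤ 0.2200, i.e. c ≥ e/0.2200.
c_min = 0.17/0.2200 = 0.7727.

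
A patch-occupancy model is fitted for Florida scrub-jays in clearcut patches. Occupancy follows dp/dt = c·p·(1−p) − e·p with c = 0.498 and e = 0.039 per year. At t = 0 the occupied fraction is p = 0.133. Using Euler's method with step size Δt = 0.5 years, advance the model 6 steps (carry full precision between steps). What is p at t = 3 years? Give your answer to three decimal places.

0.353

Update rule: p ← p + [c·p·(1−p) − e·p]·Δt with Δt = 0.5.
step 1: Δp = +0.02612, p = 0.15912
step 2: Δp = +0.03021, p = 0.18933
step 3: Δp = +0.03453, p = 0.22386
step 4: Δp = +0.03890, p = 0.26276
step 5: Δp = +0.04311, p = 0.30587
step 6: Δp = +0.04690, p = 0.35277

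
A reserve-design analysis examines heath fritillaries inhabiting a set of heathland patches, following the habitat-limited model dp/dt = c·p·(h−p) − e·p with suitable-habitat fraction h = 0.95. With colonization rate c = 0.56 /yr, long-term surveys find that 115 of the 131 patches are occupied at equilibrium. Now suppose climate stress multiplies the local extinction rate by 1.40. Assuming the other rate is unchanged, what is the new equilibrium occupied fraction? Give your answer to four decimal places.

0.8490

Observed p* = 115/131 = 0.87786.
Balance c(h−p*) = e gives e = 0.56×(0.95 − 0.87786) = 0.04040.
New p* = 0.95 − e/c = 0.95 − 0.05656/0.56000 = 0.84900.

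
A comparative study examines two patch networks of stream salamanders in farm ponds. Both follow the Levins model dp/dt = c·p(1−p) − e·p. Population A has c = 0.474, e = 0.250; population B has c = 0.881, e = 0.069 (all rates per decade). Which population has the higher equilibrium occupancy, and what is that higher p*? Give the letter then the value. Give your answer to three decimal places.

B, 0.922

A: p*_A = 1 − 0.250/0.474 = 0.4726.
B: p*_B = 1 − 0.069/0.881 = 0.9217.
B is higher at 0.9217.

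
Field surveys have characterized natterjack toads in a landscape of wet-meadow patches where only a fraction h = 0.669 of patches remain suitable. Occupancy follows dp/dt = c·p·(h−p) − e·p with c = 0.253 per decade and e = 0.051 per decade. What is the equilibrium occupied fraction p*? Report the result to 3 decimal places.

Setting dp/dt = 0 and dividing by p* gives c·(h−p*) = e.
So p* = h − e/c = 0.669 − 0.051/0.253 = 0.669 − 0.2016 = 0.4674.

0.467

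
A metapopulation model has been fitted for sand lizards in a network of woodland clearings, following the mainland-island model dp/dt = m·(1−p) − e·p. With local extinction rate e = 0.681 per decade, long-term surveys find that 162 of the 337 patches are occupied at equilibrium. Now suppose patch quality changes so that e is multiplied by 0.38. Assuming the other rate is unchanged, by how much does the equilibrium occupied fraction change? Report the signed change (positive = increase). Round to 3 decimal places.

0.228

Observed p* = 162/337 = 0.48071.
Balance m(1−p*) = e·p* gives m = e·p*/(1−p*) = 0.681×0.48071/0.51929 = 0.63041.
New p* = m/(m+e) = 0.63041/(0.63041+0.25878) = 0.70897.
Δp* = 0.70897 − 0.48071 = +0.22826.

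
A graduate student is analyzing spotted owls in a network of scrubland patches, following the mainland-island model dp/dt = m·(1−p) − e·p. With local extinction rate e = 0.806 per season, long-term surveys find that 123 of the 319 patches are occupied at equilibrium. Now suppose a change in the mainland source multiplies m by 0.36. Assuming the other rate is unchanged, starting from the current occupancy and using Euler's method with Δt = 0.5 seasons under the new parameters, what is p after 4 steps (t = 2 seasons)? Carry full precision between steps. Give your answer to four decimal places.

Observed p* = 123/319 = 0.38558.
Balance m(1−p*) = e·p* gives m = e·p*/(1−p*) = 0.806×0.38558/0.61442 = 0.50581.
Starting from p₀ = 0.38558; update p ← p + (dp/dt)·Δt with the new parameters.
t = 0.5: p = 0.38558 + (-0.09945) = 0.28613
t = 1: p = 0.28613 + (-0.05032) = 0.23581
t = 1.5: p = 0.23581 + (-0.02546) = 0.21036
t = 2: p = 0.21036 + (-0.01288) = 0.19748

0.1975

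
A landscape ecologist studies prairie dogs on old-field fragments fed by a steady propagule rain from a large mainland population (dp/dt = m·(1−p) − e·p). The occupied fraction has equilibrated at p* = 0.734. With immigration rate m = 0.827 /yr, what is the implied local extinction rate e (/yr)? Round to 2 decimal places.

At equilibrium m(1−p*) = e·p*, so e = m(1−p*)/p*.
e = 0.827 × 0.2660 / 0.734 = 0.2997.

0.30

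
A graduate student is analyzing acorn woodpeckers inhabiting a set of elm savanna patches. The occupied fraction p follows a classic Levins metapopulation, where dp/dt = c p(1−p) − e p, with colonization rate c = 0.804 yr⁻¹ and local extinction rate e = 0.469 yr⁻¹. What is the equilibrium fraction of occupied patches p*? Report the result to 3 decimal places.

0.417

Setting dp/dt = 0 and dividing through by p* gives c·(1−p*) = e.
So p* = 1 − e/c = 1 − 0.469/0.804 = 1 − 0.5833 = 0.4167.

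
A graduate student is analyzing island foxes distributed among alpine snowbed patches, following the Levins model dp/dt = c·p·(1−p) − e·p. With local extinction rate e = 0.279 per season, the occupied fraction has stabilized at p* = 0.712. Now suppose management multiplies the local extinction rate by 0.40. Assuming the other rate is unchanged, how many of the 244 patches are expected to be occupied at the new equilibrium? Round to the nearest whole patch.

216

Balance c(1−p*) = e gives c = e/(1 − 0.71200) = 0.279/0.28800 = 0.96875.
New p* = 1 − e/c = 1 − 0.11160/0.96875 = 0.88480.
Expected occupied = 244 × 0.88480 = 215.89 ≈ 216.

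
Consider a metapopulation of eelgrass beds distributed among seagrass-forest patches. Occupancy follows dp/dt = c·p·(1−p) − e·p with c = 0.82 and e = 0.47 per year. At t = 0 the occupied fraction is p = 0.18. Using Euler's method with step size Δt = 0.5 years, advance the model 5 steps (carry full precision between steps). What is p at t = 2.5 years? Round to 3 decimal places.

0.272

Update rule: p ← p + [c·p·(1−p) − e·p]·Δt with Δt = 0.5.
t = 0.5: p = 0.18000 + (+0.01822) = 0.19822
t = 1: p = 0.19822 + (+0.01858) = 0.21680
t = 1.5: p = 0.21680 + (+0.01867) = 0.23546
t = 2: p = 0.23546 + (+0.01847) = 0.25394
t = 2.5: p = 0.25394 + (+0.01800) = 0.27194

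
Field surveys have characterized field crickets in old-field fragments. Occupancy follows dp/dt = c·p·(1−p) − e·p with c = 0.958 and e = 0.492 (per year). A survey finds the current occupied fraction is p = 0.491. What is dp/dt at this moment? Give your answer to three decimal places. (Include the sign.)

Colonization term: c·p·(1−p) = 0.958×0.491×0.5090 = 0.23942.
Extinction term: e·p = 0.24157.
dp/dt = 0.23942 − 0.24157 = -0.00215.

-0.002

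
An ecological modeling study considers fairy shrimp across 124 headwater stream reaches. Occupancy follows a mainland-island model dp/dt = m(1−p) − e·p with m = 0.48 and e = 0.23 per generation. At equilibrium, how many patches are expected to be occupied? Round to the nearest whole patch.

p* = m/(m+e) = 0.48/0.7100 = 0.6761.
Expected occupied patches = N × p* = 124 × 0.6761 = 83.83 ≈ 84.

84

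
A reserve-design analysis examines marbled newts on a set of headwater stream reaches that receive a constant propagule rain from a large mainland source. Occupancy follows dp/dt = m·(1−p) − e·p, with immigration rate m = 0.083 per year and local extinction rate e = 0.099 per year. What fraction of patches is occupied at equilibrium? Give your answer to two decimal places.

Setting dp/dt = 0: m − m·p* = e·p*, so m = (m+e)·p*.
p* = m/(m+e) = 0.083/(0.083+0.099) = 0.083/0.1820 = 0.4560.

0.46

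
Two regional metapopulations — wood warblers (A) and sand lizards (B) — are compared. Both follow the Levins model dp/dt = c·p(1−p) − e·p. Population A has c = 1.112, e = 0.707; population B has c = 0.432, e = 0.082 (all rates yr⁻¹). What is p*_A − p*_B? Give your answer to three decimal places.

-0.446

A: p*_A = 1 − 0.707/1.112 = 0.3642.
B: p*_B = 1 − 0.082/0.432 = 0.8102.
p*_A − p*_B = 0.3642 − 0.8102 = -0.4460.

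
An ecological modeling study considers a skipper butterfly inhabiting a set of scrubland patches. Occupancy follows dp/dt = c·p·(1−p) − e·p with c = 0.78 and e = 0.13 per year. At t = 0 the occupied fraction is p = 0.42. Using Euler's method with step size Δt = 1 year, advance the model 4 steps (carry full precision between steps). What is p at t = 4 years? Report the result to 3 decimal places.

0.803

Update rule: p ← p + [c·p·(1−p) − e·p]·Δt with Δt = 1.
step 1: Δp = +0.13541, p = 0.55541
step 2: Δp = +0.12040, p = 0.67581
step 3: Δp = +0.08304, p = 0.75885
step 4: Δp = +0.04409, p = 0.80293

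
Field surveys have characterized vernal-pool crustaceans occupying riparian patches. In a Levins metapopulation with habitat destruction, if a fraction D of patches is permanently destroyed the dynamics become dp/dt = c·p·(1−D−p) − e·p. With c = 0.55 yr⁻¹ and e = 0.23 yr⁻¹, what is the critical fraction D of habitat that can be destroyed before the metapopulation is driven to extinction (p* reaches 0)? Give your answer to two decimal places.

The nontrivial equilibrium is p* = (1−D) − e/c; extinction occurs when this hits zero.
So D_crit = 1 − e/c = 1 − 0.23/0.55 = 1 − 0.4182 = 0.5818.
This equals the undisturbed p*, a classic result of Lande's extension.

0.58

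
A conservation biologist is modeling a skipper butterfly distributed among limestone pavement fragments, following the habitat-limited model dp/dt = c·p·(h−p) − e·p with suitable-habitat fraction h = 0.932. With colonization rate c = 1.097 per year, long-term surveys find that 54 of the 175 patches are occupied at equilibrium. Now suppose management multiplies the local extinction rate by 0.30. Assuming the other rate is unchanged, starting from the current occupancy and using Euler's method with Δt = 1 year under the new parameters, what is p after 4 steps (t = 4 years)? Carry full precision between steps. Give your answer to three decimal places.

0.733

Observed p* = 54/175 = 0.30857.
Balance c(h−p*) = e gives e = 1.097×(0.932 − 0.30857) = 0.68390.
Starting from p₀ = 0.30857; update p ← p + (dp/dt)·Δt with the new parameters.
t = 1: p = 0.30857 + (+0.14772) = 0.45629
t = 2: p = 0.45629 + (+0.14450) = 0.60079
t = 3: p = 0.60079 + (+0.09502) = 0.69582
t = 4: p = 0.69582 + (+0.03752) = 0.73334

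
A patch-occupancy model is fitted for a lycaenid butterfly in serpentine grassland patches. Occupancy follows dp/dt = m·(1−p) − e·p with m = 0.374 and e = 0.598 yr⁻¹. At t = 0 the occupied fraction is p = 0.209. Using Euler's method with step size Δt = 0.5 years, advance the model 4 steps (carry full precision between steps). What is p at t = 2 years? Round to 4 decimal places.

Update rule: p ← p + [m·(1−p) − e·p]·Δt with Δt = 0.5.
t = 0.5: p = 0.20900 + (+0.08543) = 0.29443
t = 1: p = 0.29443 + (+0.04391) = 0.33833
t = 1.5: p = 0.33833 + (+0.02257) = 0.36090
t = 2: p = 0.36090 + (+0.01160) = 0.37250

0.3725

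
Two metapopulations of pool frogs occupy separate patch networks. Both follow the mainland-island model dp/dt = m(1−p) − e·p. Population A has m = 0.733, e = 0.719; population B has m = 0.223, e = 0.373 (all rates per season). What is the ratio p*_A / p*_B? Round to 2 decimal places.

A: p*_A = m/(m+e) = 0.733/1.4520 = 0.5048.
B: p*_B = 0.223/0.5960 = 0.3742.
p*_A / p*_B = 0.5048/0.3742 = 1.3492.

1.35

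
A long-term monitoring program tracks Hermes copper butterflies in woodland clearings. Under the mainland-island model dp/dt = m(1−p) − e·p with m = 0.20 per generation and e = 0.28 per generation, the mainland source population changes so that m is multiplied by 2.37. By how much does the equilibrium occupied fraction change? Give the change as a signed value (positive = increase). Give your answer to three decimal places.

Before: p* = 0.20/(0.20+0.28) = 0.4167.
After: m = 0.474, e = 0.28; p* = 0.474/0.7540 = 0.6286.
Δp* = 0.6286 − 0.4167 = +0.2120.

0.212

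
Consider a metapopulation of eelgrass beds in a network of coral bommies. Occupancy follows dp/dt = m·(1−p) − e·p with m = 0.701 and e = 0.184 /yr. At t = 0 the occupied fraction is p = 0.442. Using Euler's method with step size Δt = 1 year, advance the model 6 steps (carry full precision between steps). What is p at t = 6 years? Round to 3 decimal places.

Update rule: p ← p + [m·(1−p) − e·p]·Δt with Δt = 1.
p: 0.44200 → 0.75183  (Δp = +0.30983)
p: 0.75183 → 0.78746  (Δp = +0.03563)
p: 0.78746 → 0.79156  (Δp = +0.00410)
p: 0.79156 → 0.79203  (Δp = +0.00047)
p: 0.79203 → 0.79208  (Δp = +0.00005)
p: 0.79208 → 0.79209  (Δp = +0.00001)

0.792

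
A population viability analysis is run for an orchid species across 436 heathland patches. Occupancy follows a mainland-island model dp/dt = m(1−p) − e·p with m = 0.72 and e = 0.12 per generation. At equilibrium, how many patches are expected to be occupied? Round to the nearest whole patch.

374

p* = m/(m+e) = 0.72/0.8400 = 0.8571.
Expected occupied patches = N × p* = 436 × 0.8571 = 373.71 ≈ 374.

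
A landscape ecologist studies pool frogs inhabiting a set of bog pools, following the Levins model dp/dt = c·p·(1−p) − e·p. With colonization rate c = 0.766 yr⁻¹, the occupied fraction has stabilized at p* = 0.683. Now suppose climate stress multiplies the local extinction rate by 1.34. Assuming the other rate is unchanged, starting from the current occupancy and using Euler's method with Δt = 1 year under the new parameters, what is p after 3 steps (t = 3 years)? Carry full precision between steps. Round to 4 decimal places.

0.5896

Balance c(1−p*) = e gives e = 0.766×(1 − 0.68300) = 0.24282.
Starting from p₀ = 0.68300; update p ← p + (dp/dt)·Δt with the new parameters.
p: 0.68300 → 0.62661  (Δp = -0.05639)
p: 0.62661 → 0.60194  (Δp = -0.02467)
p: 0.60194 → 0.58962  (Δp = -0.01232)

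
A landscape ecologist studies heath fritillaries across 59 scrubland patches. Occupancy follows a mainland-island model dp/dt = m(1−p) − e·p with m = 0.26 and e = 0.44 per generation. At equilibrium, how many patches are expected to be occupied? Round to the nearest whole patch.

22

p* = m/(m+e) = 0.26/0.7000 = 0.3714.
Expected occupied patches = N × p* = 59 × 0.3714 = 21.91 ≈ 22.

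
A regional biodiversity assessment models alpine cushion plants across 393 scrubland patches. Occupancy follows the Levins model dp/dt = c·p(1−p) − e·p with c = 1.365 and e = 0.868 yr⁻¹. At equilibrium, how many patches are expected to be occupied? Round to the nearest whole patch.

p* = 1 − e/c = 1 − 0.868/1.365 = 0.3641.
Expected occupied patches = N × p* = 393 × 0.3641 = 143.09 ≈ 143.

143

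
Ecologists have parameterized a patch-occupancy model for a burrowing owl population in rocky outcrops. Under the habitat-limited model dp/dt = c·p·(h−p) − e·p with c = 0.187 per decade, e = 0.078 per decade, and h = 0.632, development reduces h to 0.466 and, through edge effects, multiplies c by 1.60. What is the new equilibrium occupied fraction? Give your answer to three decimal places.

Before: p* = h − e/c = 0.632 − 0.078/0.187 = 0.632 − 0.4171 = 0.2149.
After: c = 0.2992, e = 0.078, h = 0.466; p* = 0.466 − 0.078/0.2992 = 0.2053.

0.205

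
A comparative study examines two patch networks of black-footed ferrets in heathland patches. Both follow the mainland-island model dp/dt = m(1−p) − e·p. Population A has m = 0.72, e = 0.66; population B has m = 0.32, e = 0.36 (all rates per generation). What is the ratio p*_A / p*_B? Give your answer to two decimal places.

1.11

A: p*_A = m/(m+e) = 0.72/1.3800 = 0.5217.
B: p*_B = 0.32/0.6800 = 0.4706.
p*_A / p*_B = 0.5217/0.4706 = 1.1087.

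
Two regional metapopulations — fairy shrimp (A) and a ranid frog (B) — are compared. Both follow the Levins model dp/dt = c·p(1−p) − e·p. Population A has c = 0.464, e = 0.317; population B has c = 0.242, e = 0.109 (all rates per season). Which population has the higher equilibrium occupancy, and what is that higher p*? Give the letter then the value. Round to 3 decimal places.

B, 0.550

A: p*_A = 1 − 0.317/0.464 = 0.3168.
B: p*_B = 1 − 0.109/0.242 = 0.5496.
B is higher at 0.5496.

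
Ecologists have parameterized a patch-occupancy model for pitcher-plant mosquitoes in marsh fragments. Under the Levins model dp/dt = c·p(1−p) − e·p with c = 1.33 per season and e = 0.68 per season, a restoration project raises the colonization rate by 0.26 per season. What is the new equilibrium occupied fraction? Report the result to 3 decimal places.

0.572

Before: p* = 1 − 0.68/1.33 = 0.4887.
After the change, c = 1.59, e = 0.68, so p* = 1 − 0.68/1.59 = 0.5723.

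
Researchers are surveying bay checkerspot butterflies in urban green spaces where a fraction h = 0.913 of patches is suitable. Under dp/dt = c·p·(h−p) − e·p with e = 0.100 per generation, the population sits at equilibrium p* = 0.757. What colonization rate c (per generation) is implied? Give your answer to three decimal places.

0.641

At equilibrium c(h−p*) = e, so c = e/(h−p*).
c = 0.100/(0.913 − 0.757) = 0.100/0.1560 = 0.6410.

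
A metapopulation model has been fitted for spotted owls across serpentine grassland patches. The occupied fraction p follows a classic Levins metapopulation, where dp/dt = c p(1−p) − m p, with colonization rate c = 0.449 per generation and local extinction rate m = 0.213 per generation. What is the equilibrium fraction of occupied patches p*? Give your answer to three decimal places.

0.526

At equilibrium, colonization balances extinction: c·p*·(1−p*) = m·p*.
So p* = 1 − m/c = 1 − 0.213/0.449 = 1 − 0.4744 = 0.5256.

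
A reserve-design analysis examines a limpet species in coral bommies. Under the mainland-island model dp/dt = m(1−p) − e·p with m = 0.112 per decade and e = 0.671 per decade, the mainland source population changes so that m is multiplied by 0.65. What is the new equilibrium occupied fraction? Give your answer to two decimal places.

Before: p* = 0.112/(0.112+0.671) = 0.1430.
After: m = 0.0728, e = 0.671; p* = 0.0728/0.7438 = 0.0979.

0.10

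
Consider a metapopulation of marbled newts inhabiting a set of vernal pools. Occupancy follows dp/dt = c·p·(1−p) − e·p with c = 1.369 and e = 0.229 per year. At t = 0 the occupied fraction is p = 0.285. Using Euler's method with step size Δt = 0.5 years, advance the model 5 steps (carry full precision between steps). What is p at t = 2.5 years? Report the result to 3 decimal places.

Update rule: p ← p + [c·p·(1−p) − e·p]·Δt with Δt = 0.5.
  1  |  dp/dt·Δt = +0.106851  |  p_1 = 0.391851
  2  |  dp/dt·Δt = +0.118252  |  p_2 = 0.510104
  3  |  dp/dt·Δt = +0.112648  |  p_3 = 0.622752
  4  |  dp/dt·Δt = +0.089506  |  p_4 = 0.712258
  5  |  dp/dt·Δt = +0.058733  |  p_5 = 0.770990

0.771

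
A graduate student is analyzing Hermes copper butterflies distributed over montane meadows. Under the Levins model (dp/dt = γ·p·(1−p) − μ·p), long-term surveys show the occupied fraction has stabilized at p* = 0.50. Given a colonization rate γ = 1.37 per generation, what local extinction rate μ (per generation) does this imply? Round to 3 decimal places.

0.685

At equilibrium γ(1−p*) = μ.
μ = 1.37 × (1 − 0.50) = 1.37 × 0.5000 = 0.6850.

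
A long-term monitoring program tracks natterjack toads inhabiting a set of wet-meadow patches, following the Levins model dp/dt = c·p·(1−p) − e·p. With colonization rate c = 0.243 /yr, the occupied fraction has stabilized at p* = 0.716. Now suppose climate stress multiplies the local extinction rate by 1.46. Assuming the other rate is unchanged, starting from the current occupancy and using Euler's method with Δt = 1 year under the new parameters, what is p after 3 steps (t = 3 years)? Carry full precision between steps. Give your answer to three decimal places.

Balance c(1−p*) = e gives e = 0.243×(1 − 0.71600) = 0.06901.
Starting from p₀ = 0.71600; update p ← p + (dp/dt)·Δt with the new parameters.
step 1: Δp = -0.02273, p = 0.69327
step 2: Δp = -0.01818, p = 0.67509
step 3: Δp = -0.01472, p = 0.66037

0.660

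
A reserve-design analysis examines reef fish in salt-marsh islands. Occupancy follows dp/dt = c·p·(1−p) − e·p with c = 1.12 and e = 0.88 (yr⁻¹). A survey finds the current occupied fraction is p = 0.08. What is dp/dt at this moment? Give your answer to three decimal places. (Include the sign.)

Colonization term: c·p·(1−p) = 1.12×0.08×0.9200 = 0.08243.
Extinction term: e·p = 0.07040.
dp/dt = 0.08243 − 0.07040 = 0.01203.

0.012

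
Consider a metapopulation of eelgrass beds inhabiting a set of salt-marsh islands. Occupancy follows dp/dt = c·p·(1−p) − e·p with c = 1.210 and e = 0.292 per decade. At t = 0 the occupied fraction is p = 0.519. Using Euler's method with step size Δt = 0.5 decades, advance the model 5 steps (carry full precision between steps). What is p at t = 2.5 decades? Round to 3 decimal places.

0.738

Update rule: p ← p + [c·p·(1−p) − e·p]·Δt with Δt = 0.5.
step 1: Δp = +0.07526, p = 0.59426
step 2: Δp = +0.05911, p = 0.65337
step 3: Δp = +0.04163, p = 0.69500
step 4: Δp = +0.02678, p = 0.72177
step 5: Δp = +0.01612, p = 0.73789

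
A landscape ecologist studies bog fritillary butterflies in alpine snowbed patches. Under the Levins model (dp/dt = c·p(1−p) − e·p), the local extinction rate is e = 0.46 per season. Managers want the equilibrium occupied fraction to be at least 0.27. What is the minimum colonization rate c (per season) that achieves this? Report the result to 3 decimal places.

0.630

p* = 1 − e/c ≥ 0.27 requires e/c ≤ 0.7300, i.e. c ≥ e/0.7300.
c_min = 0.46/0.7300 = 0.6301.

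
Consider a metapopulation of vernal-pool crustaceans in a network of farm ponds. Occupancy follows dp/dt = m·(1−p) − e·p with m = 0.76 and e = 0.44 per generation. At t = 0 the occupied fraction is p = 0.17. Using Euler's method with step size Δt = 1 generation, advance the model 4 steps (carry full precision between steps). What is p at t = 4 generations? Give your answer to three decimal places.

Update rule: p ← p + [m·(1−p) − e·p]·Δt with Δt = 1.
  1  |  dp/dt·Δt = +0.556000  |  p_1 = 0.726000
  2  |  dp/dt·Δt = -0.111200  |  p_2 = 0.614800
  3  |  dp/dt·Δt = +0.022240  |  p_3 = 0.637040
  4  |  dp/dt·Δt = -0.004448  |  p_4 = 0.632592

0.633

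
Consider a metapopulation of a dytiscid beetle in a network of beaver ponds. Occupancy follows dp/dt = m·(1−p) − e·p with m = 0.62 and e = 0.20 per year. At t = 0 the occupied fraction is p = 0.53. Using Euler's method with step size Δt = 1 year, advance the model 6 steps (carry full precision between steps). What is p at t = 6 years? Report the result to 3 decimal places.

Update rule: p ← p + [m·(1−p) − e·p]·Δt with Δt = 1.
step 1: Δp = +0.18540, p = 0.71540
step 2: Δp = +0.03337, p = 0.74877
step 3: Δp = +0.00601, p = 0.75478
step 4: Δp = +0.00108, p = 0.75586
step 5: Δp = +0.00019, p = 0.75605
step 6: Δp = +0.00004, p = 0.75609

0.756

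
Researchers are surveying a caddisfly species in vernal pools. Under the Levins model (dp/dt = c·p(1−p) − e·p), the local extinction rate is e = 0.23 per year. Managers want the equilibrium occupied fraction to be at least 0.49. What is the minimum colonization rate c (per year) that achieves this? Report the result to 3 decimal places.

0.451

p* = 1 − e/c ≥ 0.49 requires e/c ≤ 0.5100, i.e. c ≥ e/0.5100.
c_min = 0.23/0.5100 = 0.4510.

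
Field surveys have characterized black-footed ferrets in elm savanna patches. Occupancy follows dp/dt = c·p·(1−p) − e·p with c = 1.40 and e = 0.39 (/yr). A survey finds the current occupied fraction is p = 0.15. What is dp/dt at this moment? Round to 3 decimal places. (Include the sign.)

0.120

Colonization term: c·p·(1−p) = 1.40×0.15×0.8500 = 0.17850.
Extinction term: e·p = 0.05850.
dp/dt = 0.17850 − 0.05850 = 0.12000.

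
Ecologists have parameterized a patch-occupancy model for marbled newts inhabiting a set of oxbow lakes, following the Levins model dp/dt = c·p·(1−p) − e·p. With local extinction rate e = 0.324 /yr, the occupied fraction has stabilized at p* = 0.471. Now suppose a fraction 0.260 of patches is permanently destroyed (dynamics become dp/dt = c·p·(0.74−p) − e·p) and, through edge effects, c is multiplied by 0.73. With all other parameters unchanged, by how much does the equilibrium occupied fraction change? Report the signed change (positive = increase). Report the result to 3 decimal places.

-0.456

Balance c(1−p*) = e gives c = e/(1 − 0.47100) = 0.324/0.52900 = 0.61248.
New p* = 0.74 − e/c = 0.74 − 0.32400/0.44711 = 0.01535.
Δp* = 0.01535 − 0.47100 = -0.45565.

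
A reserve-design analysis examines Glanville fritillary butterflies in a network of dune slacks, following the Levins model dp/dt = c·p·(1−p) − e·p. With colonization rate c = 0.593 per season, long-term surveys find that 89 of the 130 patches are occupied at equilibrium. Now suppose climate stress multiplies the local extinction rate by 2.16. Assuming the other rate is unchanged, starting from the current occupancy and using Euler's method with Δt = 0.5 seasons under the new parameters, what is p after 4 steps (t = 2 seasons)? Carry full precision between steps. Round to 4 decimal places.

Observed p* = 89/130 = 0.68462.
Balance c(1−p*) = e gives e = 0.593×(1 − 0.68462) = 0.18702.
Starting from p₀ = 0.68462; update p ← p + (dp/dt)·Δt with the new parameters.
t = 0.5: p = 0.68462 + (-0.07426) = 0.61035
t = 1: p = 0.61035 + (-0.05277) = 0.55759
t = 1.5: p = 0.55759 + (-0.03948) = 0.51810
t = 2: p = 0.51810 + (-0.03062) = 0.48748

0.4875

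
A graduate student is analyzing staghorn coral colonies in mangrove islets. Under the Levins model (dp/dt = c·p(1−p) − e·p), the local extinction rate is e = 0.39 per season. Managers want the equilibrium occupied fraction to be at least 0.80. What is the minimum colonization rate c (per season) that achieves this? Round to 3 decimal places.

p* = 1 − e/c ≥ 0.80 requires e/c ≤ 0.2000, i.e. c ≥ e/0.2000.
c_min = 0.39/0.2000 = 1.9500.

1.950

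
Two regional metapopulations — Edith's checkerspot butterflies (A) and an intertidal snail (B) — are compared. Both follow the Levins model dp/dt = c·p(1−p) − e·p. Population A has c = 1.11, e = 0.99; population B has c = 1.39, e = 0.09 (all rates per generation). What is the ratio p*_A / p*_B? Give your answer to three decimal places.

A: p*_A = 1 − 0.99/1.11 = 0.1081.
B: p*_B = 1 − 0.09/1.39 = 0.9353.
p*_A / p*_B = 0.1081/0.9353 = 0.1156.

0.116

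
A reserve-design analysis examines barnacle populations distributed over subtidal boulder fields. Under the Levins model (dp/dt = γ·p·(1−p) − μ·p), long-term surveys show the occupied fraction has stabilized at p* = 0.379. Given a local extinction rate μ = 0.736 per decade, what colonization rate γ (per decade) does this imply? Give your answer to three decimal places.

1.185

At equilibrium γ(1−p*) = μ, so γ = μ/(1−p*).
γ = 0.736/(1 − 0.379) = 0.736/0.6210 = 1.1852.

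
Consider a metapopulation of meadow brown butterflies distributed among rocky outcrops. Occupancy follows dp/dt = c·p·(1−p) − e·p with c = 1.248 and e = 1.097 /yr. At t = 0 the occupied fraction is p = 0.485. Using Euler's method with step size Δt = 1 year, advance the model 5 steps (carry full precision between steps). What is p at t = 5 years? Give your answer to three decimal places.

0.163

Update rule: p ← p + [c·p·(1−p) − e·p]·Δt with Δt = 1.
  1  |  dp/dt·Δt = -0.220326  |  p_1 = 0.264674
  2  |  dp/dt·Δt = -0.047460  |  p_2 = 0.217215
  3  |  dp/dt·Δt = -0.026084  |  p_3 = 0.191131
  4  |  dp/dt·Δt = -0.016730  |  p_4 = 0.174401
  5  |  dp/dt·Δt = -0.011624  |  p_5 = 0.162777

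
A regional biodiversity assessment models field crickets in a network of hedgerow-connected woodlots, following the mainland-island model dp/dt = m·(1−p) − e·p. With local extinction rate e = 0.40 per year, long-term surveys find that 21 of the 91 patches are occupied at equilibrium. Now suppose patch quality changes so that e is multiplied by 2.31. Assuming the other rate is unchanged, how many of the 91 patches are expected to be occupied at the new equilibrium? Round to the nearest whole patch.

Observed p* = 21/91 = 0.23077.
Balance m(1−p*) = e·p* gives m = e·p*/(1−p*) = 0.40×0.23077/0.76923 = 0.12000.
New p* = m/(m+e) = 0.12000/(0.12000+0.92400) = 0.11494.
Expected occupied = 91 × 0.11494 = 10.46 ≈ 10.

10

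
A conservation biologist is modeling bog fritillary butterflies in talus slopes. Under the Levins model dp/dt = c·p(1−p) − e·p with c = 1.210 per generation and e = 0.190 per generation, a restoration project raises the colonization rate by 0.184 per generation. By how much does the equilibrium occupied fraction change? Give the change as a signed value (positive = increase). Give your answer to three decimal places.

0.021

Before: p* = 1 − 0.190/1.210 = 0.8430.
After the change, c = 1.394, e = 0.19, so p* = 1 − 0.19/1.394 = 0.8637.
Δp* = 0.8637 − 0.8430 = +0.0207.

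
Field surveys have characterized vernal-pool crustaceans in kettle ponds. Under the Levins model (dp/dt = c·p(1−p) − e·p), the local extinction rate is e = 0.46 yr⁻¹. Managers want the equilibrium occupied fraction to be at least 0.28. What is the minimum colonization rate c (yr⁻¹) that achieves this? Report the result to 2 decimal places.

p* = 1 − e/c ≥ 0.28 requires e/c ≤ 0.7200, i.e. c ≥ e/0.7200.
c_min = 0.46/0.7200 = 0.6389.

0.64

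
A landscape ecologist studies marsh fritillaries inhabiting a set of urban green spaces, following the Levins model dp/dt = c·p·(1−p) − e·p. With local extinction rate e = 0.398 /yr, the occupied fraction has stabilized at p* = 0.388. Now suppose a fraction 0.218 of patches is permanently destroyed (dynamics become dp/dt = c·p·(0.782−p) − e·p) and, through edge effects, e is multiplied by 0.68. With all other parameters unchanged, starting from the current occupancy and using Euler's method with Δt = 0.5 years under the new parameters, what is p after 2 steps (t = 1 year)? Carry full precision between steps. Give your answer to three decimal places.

0.383

Balance c(1−p*) = e gives c = e/(1 − 0.38800) = 0.398/0.61200 = 0.65033.
Starting from p₀ = 0.38800; update p ← p + (dp/dt)·Δt with the new parameters.
step 1: Δp = -0.00280, p = 0.38520
step 2: Δp = -0.00243, p = 0.38278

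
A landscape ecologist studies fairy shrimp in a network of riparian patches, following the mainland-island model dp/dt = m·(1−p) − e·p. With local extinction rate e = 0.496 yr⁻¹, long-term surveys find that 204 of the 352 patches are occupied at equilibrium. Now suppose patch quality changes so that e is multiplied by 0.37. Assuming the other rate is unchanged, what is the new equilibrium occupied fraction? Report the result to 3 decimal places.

Observed p* = 204/352 = 0.57955.
Balance m(1−p*) = e·p* gives m = e·p*/(1−p*) = 0.496×0.57955/0.42045 = 0.68369.
New p* = m/(m+e) = 0.68369/(0.68369+0.18352) = 0.78838.

0.788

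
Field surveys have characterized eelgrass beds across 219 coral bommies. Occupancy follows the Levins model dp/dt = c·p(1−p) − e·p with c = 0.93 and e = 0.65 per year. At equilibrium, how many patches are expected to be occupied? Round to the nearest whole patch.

p* = 1 − e/c = 1 − 0.65/0.93 = 0.3011.
Expected occupied patches = N × p* = 219 × 0.3011 = 65.94 ≈ 66.

66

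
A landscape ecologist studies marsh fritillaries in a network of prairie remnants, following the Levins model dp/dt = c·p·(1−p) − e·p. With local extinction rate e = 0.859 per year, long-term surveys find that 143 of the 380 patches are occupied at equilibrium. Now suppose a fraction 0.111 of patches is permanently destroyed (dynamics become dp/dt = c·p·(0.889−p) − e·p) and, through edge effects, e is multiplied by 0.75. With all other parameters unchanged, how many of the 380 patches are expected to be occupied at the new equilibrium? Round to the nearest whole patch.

Observed p* = 143/380 = 0.37632.
Balance c(1−p*) = e gives c = e/(1 − 0.37632) = 0.859/0.62368 = 1.37731.
New p* = 0.889 − e/c = 0.889 − 0.64425/1.37731 = 0.42124.
Expected occupied = 380 × 0.42124 = 160.07 ≈ 160.

160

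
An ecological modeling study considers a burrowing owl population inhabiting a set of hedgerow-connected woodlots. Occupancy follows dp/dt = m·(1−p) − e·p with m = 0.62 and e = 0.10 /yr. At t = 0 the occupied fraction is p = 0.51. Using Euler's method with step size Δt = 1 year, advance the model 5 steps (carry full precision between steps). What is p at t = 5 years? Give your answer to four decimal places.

0.8605

Update rule: p ← p + [m·(1−p) − e·p]·Δt with Δt = 1.
t = 1: p = 0.51000 + (+0.25280) = 0.76280
t = 2: p = 0.76280 + (+0.07078) = 0.83358
t = 3: p = 0.83358 + (+0.01982) = 0.85340
t = 4: p = 0.85340 + (+0.00555) = 0.85895
t = 5: p = 0.85895 + (+0.00155) = 0.86051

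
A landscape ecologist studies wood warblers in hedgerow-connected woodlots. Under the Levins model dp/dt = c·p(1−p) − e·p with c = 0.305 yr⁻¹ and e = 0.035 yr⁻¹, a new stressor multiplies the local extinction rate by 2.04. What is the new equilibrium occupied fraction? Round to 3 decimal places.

Before: p* = 1 − 0.035/0.305 = 0.8852.
After the change, c = 0.305, e = 0.0714, so p* = 1 − 0.0714/0.305 = 0.7659.

0.766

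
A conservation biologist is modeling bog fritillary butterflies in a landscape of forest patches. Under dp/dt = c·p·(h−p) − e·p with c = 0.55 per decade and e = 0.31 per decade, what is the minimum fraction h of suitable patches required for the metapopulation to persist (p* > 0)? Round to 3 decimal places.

0.564

p* = h − e/c is positive only when h > e/c.
h_min = e/c = 0.31/0.55 = 0.5636.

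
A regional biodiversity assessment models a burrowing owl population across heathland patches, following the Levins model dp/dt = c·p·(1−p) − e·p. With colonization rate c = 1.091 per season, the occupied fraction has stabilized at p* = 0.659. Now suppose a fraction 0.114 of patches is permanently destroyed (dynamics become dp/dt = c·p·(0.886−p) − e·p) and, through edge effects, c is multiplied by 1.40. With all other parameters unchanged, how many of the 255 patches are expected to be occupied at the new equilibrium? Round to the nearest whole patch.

Balance c(1−p*) = e gives e = 1.091×(1 − 0.65900) = 0.37203.
New p* = 0.886 − e/c = 0.886 − 0.37203/1.52740 = 0.64243.
Expected occupied = 255 × 0.64243 = 163.82 ≈ 164.

164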